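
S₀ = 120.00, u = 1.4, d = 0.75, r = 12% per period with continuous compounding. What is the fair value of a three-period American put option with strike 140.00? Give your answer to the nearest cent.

21.83

Risk-neutral probability p = (e^0.12 − 0.75)/(1.4 − 0.75) = 0.3775/0.6500 = 0.5808
Terminal stock prices: S_uuu = 329.3, S_uud = 176.4, S_udd = 94.5, S_ddd = 50.62
Terminal payoffs (K − S): max(-189.3, 0) = 0, max(-36.4, 0) = 0, max(45.5, 0) = 45.5, max(89.38, 0) = 89.38
Node uu (S = 235.2): continuation = e^(−0.12)·[0.5808·0.0000 + 0.4192·0.0000] = 0.0000; exercise value = 0.0000 ≤ continuation, so V_uu = 0.0000
Node ud (S = 126): continuation = e^(−0.12)·[0.5808·0.0000 + 0.4192·45.5000] = 16.9182; exercise value = 14.0000 ≤ continuation, so V_ud = 16.9182
Node dd (S = 67.5): continuation = e^(−0.12)·[0.5808·45.5000 + 0.4192·89.3750] = 56.6689; exercise value = 72.5000 > continuation, so V_dd = 72.5000 (exercise)
Node u (S = 168): continuation = e^(−0.12)·[0.5808·0.0000 + 0.4192·16.9182] = 6.2907; exercise value = 0.0000 ≤ continuation, so V_u = 6.2907
Node d (S = 90): continuation = e^(−0.12)·[0.5808·16.9182 + 0.4192·72.5000] = 35.6720; exercise value = 50.0000 > continuation, so V_d = 50.0000 (exercise)
Node 0 (S = 120): continuation = e^(−0.12)·[0.5808·6.2907 + 0.4192·50.0000] = 21.8317; exercise value = 20.0000 ≤ continuation, so V_0 = 21.8317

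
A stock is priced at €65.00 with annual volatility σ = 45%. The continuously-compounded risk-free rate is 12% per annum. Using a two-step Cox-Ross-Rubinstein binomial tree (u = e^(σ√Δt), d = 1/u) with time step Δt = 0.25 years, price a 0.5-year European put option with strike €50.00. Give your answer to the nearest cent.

€1.93

CRR parameters: u = e^(σ√Δt) = e^(0.45·√0.25) = 1.2523, d = 1/u = 0.7985
Per-period rate: rΔt = 0.12·0.25 = 0.03, so R = e^0.03 = 1.0305
Risk-neutral probability p = (e^0.03 − 0.7985)/(1.2523 − 0.7985) = 0.2319/0.4538 = 0.5111
Terminal stock prices: S_uu = 101.9, S_ud = 65, S_dd = 41.45
Terminal payoffs (K − S): max(-51.94, 0) = 0, max(-15, 0) = 0, max(8.554, 0) = 8.554
Node u (S = 81.4): V_u = e^(−0.03)·[0.5111·0.0000 + 0.4889·0.0000] = 0.0000
Node d (S = 51.9): V_d = e^(−0.03)·[0.5111·0.0000 + 0.4889·8.5542] = 4.0586
Node 0 (S = 65): V_0 = e^(−0.03)·[0.5111·0.0000 + 0.4889·4.0586] = 1.9256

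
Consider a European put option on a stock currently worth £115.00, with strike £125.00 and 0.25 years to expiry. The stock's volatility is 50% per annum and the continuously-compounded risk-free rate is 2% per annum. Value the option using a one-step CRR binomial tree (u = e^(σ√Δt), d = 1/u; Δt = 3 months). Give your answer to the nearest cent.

£19.47

CRR parameters: u = e^(σ√Δt) = e^(0.5·√0.25) = 1.2840, d = 1/u = 0.7788
Per-period rate: rΔt = 0.02·0.25 = 0.005, so R = e^0.005 = 1.0050
Risk-neutral probability p = (e^0.005 − 0.7788)/(1.2840 − 0.7788) = 0.2262/0.5052 = 0.4477
Terminal stock prices: S_u = 147.7, S_d = 89.56
Terminal payoffs (K − S): max(-22.66, 0) = 0, max(35.44, 0) = 35.44
Node 0 (S = 115): V_0 = e^(−0.005)·[0.4477·0.0000 + 0.5523·35.4379] = 19.4732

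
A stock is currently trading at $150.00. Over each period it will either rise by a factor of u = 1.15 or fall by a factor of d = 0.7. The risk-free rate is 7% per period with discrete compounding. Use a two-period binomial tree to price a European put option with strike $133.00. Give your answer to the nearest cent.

$4.77

Risk-neutral probability p = (1 + 0.07 − 0.7)/(1.15 − 0.7) = 0.3700/0.4500 = 0.8222
Terminal stock prices: S_uu = 198.4, S_ud = 120.7, S_dd = 73.5
Terminal payoffs (K − S): max(-65.37, 0) = 0, max(12.25, 0) = 12.25, max(59.5, 0) = 59.5
Node u (S = 172.5): V_u = 1/1.07·[0.8222·0.0000 + 0.1778·12.2500] = 2.0353
Node d (S = 105): V_d = 1/1.07·[0.8222·12.2500 + 0.1778·59.5000] = 19.2991
Node 0 (S = 150): V_0 = 1/1.07·[0.8222·2.0353 + 0.1778·19.2991] = 4.7705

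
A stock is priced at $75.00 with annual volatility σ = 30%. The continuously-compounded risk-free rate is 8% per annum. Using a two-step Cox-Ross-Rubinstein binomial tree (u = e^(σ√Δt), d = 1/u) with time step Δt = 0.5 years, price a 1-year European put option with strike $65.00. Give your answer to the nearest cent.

CRR parameters: u = e^(σ√Δt) = e^(0.3·√0.5) = 1.2363, d = 1/u = 0.8089
Per-period rate: rΔt = 0.08·0.5 = 0.04, so R = e^0.04 = 1.0408
Risk-neutral probability p = (e^0.04 − 0.8089)/(1.2363 − 0.8089) = 0.2320/0.4275 = 0.5426
Terminal stock prices: S_uu = 114.6, S_ud = 75, S_dd = 49.07
Terminal payoffs (K − S): max(-49.63, 0) = 0, max(-10, 0) = 0, max(15.93, 0) = 15.93
Node u (S = 92.72): V_u = e^(−0.04)·[0.5426·0.0000 + 0.4574·0.0000] = 0.0000
Node d (S = 60.66): V_d = e^(−0.04)·[0.5426·0.0000 + 0.4574·15.9312] = 7.0006
Node 0 (S = 75): V_0 = e^(−0.04)·[0.5426·0.0000 + 0.4574·7.0006] = 3.0763

$3.08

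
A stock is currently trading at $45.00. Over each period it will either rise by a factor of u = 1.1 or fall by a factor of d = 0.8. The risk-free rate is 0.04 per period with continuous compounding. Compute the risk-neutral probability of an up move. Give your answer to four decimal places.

Risk-neutral probability p = (e^0.04 − 0.8)/(1.1 − 0.8) = 0.2408/0.3000 = 0.8027

p = 0.8027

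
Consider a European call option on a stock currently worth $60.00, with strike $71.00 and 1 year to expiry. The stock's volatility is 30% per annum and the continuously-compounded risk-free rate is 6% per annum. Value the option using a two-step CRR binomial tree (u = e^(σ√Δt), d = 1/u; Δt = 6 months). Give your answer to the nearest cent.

CRR parameters: u = e^(σ√Δt) = e^(0.3·√0.5) = 1.2363, d = 1/u = 0.8089
Per-period rate: rΔt = 0.06·0.5 = 0.03, so R = e^0.03 = 1.0305
Risk-neutral probability p = (e^0.03 − 0.8089)/(1.2363 − 0.8089) = 0.2216/0.4275 = 0.5184
Terminal stock prices: S_uu = 91.71, S_ud = 60, S_dd = 39.26
Terminal payoffs (S − K): max(20.71, 0) = 20.71, max(-11, 0) = 0, max(-31.74, 0) = 0
Node u (S = 74.18): V_u = e^(−0.03)·[0.5184·20.7079 + 0.4816·0.0000] = 10.4179
Node d (S = 48.53): V_d = e^(−0.03)·[0.5184·0.0000 + 0.4816·0.0000] = 0.0000
Node 0 (S = 60): V_0 = e^(−0.03)·[0.5184·10.4179 + 0.4816·0.0000] = 5.2412

$5.24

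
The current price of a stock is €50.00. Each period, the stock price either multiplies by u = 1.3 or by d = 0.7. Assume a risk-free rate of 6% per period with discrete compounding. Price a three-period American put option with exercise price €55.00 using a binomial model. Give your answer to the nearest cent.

Risk-neutral probability p = (1 + 0.06 − 0.7)/(1.3 − 0.7) = 0.3600/0.6000 = 0.6000
Terminal stock prices: S_uuu = 109.9, S_uud = 59.15, S_udd = 31.85, S_ddd = 17.15
Terminal payoffs (K − S): max(-54.85, 0) = 0, max(-4.15, 0) = 0, max(23.15, 0) = 23.15, max(37.85, 0) = 37.85
Node uu (S = 84.5): continuation = 1/1.06·[0.6000·0.0000 + 0.4000·0.0000] = 0.0000; exercise value = 0.0000 ≤ continuation, so V_uu = 0.0000
Node ud (S = 45.5): continuation = 1/1.06·[0.6000·0.0000 + 0.4000·23.1500] = 8.7358; exercise value = 9.5000 > continuation, so V_ud = 9.5000 (exercise)
Node dd (S = 24.5): continuation = 1/1.06·[0.6000·23.1500 + 0.4000·37.8500] = 27.3868; exercise value = 30.5000 > continuation, so V_dd = 30.5000 (exercise)
Node u (S = 65): continuation = 1/1.06·[0.6000·0.0000 + 0.4000·9.5000] = 3.5849; exercise value = 0.0000 ≤ continuation, so V_u = 3.5849
Node d (S = 35): continuation = 1/1.06·[0.6000·9.5000 + 0.4000·30.5000] = 16.8868; exercise value = 20.0000 > continuation, so V_d = 20.0000 (exercise)
Node 0 (S = 50): continuation = 1/1.06·[0.6000·3.5849 + 0.4000·20.0000] = 9.5764; exercise value = 5.0000 ≤ continuation, so V_0 = 9.5764

€9.58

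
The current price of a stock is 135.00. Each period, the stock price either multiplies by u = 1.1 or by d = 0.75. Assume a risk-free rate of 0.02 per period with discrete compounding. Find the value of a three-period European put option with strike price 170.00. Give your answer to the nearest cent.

Risk-neutral probability p = (1 + 0.02 − 0.75)/(1.1 − 0.75) = 0.2700/0.3500 = 0.7714
Terminal stock prices: S_uuu = 179.7, S_uud = 122.5, S_udd = 83.53, S_ddd = 56.95
Terminal payoffs (K − S): max(-9.685, 0) = 0, max(47.49, 0) = 47.49, max(86.47, 0) = 86.47, max(113, 0) = 113
Node uu (S = 163.4): V_uu = 1/1.02·[0.7714·0.0000 + 0.2286·47.4875] = 10.6415
Node ud (S = 111.4): V_ud = 1/1.02·[0.7714·47.4875 + 0.2286·86.4688] = 55.2917
Node dd (S = 75.94): V_dd = 1/1.02·[0.7714·86.4688 + 0.2286·113.0469] = 90.7292
Node u (S = 148.5): V_u = 1/1.02·[0.7714·10.6415 + 0.2286·55.2917] = 20.4384
Node d (S = 101.2): V_d = 1/1.02·[0.7714·55.2917 + 0.2286·90.7292] = 62.1487
Node 0 (S = 135): V_0 = 1/1.02·[0.7714·20.4384 + 0.2286·62.1487] = 29.3845

29.38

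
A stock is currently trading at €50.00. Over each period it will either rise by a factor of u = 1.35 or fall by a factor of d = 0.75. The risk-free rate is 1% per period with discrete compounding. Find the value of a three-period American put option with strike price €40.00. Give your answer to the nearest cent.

€4.29

Risk-neutral probability p = (1 + 0.01 − 0.75)/(1.35 − 0.75) = 0.2600/0.6000 = 0.4333
Terminal stock prices: S_uuu = 123, S_uud = 68.34, S_udd = 37.97, S_ddd = 21.09
Terminal payoffs (K − S): max(-83.02, 0) = 0, max(-28.34, 0) = 0, max(2.031, 0) = 2.031, max(18.91, 0) = 18.91
Node uu (S = 91.13): continuation = 1/1.01·[0.4333·0.0000 + 0.5667·0.0000] = 0.0000; exercise value = 0.0000 ≤ continuation, so V_uu = 0.0000
Node ud (S = 50.62): continuation = 1/1.01·[0.4333·0.0000 + 0.5667·2.0312] = 1.1396; exercise value = 0.0000 ≤ continuation, so V_ud = 1.1396
Node dd (S = 28.12): continuation = 1/1.01·[0.4333·2.0312 + 0.5667·18.9062] = 11.4790; exercise value = 11.8750 > continuation, so V_dd = 11.8750 (exercise)
Node u (S = 67.5): continuation = 1/1.01·[0.4333·0.0000 + 0.5667·1.1396] = 0.6394; exercise value = 0.0000 ≤ continuation, so V_u = 0.6394
Node d (S = 37.5): continuation = 1/1.01·[0.4333·1.1396 + 0.5667·11.8750] = 7.1515; exercise value = 2.5000 ≤ continuation, so V_d = 7.1515
Node 0 (S = 50): continuation = 1/1.01·[0.4333·0.6394 + 0.5667·7.1515] = 4.2867; exercise value = 0.0000 ≤ continuation, so V_0 = 4.2867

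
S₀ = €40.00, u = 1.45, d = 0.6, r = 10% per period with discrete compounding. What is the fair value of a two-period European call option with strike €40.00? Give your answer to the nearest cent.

€12.61

Risk-neutral probability p = (1 + 0.1 − 0.6)/(1.45 − 0.6) = 0.5000/0.8500 = 0.5882
Terminal stock prices: S_uu = 84.1, S_ud = 34.8, S_dd = 14.4
Terminal payoffs (S − K): max(44.1, 0) = 44.1, max(-5.2, 0) = 0, max(-25.6, 0) = 0
Node u (S = 58): V_u = 1/1.1·[0.5882·44.1000 + 0.4118·0.0000] = 23.5829
Node d (S = 24): V_d = 1/1.1·[0.5882·0.0000 + 0.4118·0.0000] = 0.0000
Node 0 (S = 40): V_0 = 1/1.1·[0.5882·23.5829 + 0.4118·0.0000] = 12.6112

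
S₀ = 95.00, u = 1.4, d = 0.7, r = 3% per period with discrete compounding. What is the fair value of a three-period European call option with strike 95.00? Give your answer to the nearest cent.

Risk-neutral probability p = (1 + 0.03 − 0.7)/(1.4 − 0.7) = 0.3300/0.7000 = 0.4714
Terminal stock prices: S_uuu = 260.7, S_uud = 130.3, S_udd = 65.17, S_ddd = 32.58
Terminal payoffs (S − K): max(165.7, 0) = 165.7, max(35.34, 0) = 35.34, max(-29.83, 0) = 0, max(-62.42, 0) = 0
Node uu (S = 186.2): V_uu = 1/1.03·[0.4714·165.6800 + 0.5286·35.3400] = 93.9670
Node ud (S = 93.1): V_ud = 1/1.03·[0.4714·35.3400 + 0.5286·0.0000] = 16.1750
Node dd (S = 46.55): V_dd = 1/1.03·[0.4714·0.0000 + 0.5286·0.0000] = 0.0000
Node u (S = 133): V_u = 1/1.03·[0.4714·93.9670 + 0.5286·16.1750] = 51.3091
Node d (S = 66.5): V_d = 1/1.03·[0.4714·16.1750 + 0.5286·0.0000] = 7.4033
Node 0 (S = 95): V_0 = 1/1.03·[0.4714·51.3091 + 0.5286·7.4033] = 27.2832

27.28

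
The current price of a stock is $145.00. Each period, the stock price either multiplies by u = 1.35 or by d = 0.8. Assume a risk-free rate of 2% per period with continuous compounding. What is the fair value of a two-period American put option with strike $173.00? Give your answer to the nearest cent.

Risk-neutral probability p = (e^0.02 − 0.8)/(1.35 − 0.8) = 0.2202/0.5500 = 0.4004
Terminal stock prices: S_uu = 264.3, S_ud = 156.6, S_dd = 92.8
Terminal payoffs (K − S): max(-91.26, 0) = 0, max(16.4, 0) = 16.4, max(80.2, 0) = 80.2
Node u (S = 195.8): continuation = e^(−0.02)·[0.4004·0.0000 + 0.5996·16.4000] = 9.6393; exercise value = 0.0000 ≤ continuation, so V_u = 9.6393
Node d (S = 116): continuation = e^(−0.02)·[0.4004·16.4000 + 0.5996·80.2000] = 53.5744; exercise value = 57.0000 > continuation, so V_d = 57.0000 (exercise)
Node 0 (S = 145): continuation = e^(−0.02)·[0.4004·9.6393 + 0.5996·57.0000] = 37.2852; exercise value = 28.0000 ≤ continuation, so V_0 = 37.2852

$37.29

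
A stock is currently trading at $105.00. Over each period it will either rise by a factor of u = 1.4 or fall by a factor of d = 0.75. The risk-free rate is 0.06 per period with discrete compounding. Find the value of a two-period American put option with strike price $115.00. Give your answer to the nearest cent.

Risk-neutral probability p = (1 + 0.06 − 0.75)/(1.4 − 0.75) = 0.3100/0.6500 = 0.4769
Terminal stock prices: S_uu = 205.8, S_ud = 110.2, S_dd = 59.06
Terminal payoffs (K − S): max(-90.8, 0) = 0, max(4.75, 0) = 4.75, max(55.94, 0) = 55.94
Node u (S = 147): continuation = 1/1.06·[0.4769·0.0000 + 0.5231·4.7500] = 2.3440; exercise value = 0.0000 ≤ continuation, so V_u = 2.3440
Node d (S = 78.75): continuation = 1/1.06·[0.4769·4.7500 + 0.5231·55.9375] = 29.7406; exercise value = 36.2500 > continuation, so V_d = 36.2500 (exercise)
Node 0 (S = 105): continuation = 1/1.06·[0.4769·2.3440 + 0.5231·36.2500] = 18.9429; exercise value = 10.0000 ≤ continuation, so V_0 = 18.9429

$18.94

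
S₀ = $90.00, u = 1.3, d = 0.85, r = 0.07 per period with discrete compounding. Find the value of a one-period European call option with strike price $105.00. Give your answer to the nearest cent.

Risk-neutral probability p = (1 + 0.07 − 0.85)/(1.3 − 0.85) = 0.2200/0.4500 = 0.4889
Terminal stock prices: S_u = 117, S_d = 76.5
Terminal payoffs (S − K): max(12, 0) = 12, max(-28.5, 0) = 0
Node 0 (S = 90): V_0 = 1/1.07·[0.4889·12.0000 + 0.5111·0.0000] = 5.4829

$5.48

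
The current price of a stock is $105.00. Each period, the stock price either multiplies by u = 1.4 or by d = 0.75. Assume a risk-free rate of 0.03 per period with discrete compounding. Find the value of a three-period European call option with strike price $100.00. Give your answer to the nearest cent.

Risk-neutral probability p = (1 + 0.03 − 0.75)/(1.4 − 0.75) = 0.2800/0.6500 = 0.4308
Terminal stock prices: S_uuu = 288.1, S_uud = 154.3, S_udd = 82.69, S_ddd = 44.3
Terminal payoffs (S − K): max(188.1, 0) = 188.1, max(54.35, 0) = 54.35, max(-17.31, 0) = 0, max(-55.7, 0) = 0
Node uu (S = 205.8): V_uu = 1/1.03·[0.4308·188.1200 + 0.5692·54.3500] = 108.7126
Node ud (S = 110.2): V_ud = 1/1.03·[0.4308·54.3500 + 0.5692·0.0000] = 22.7304
Node dd (S = 59.06): V_dd = 1/1.03·[0.4308·0.0000 + 0.5692·0.0000] = 0.0000
Node u (S = 147): V_u = 1/1.03·[0.4308·108.7126 + 0.5692·22.7304] = 58.0281
Node d (S = 78.75): V_d = 1/1.03·[0.4308·22.7304 + 0.5692·0.0000] = 9.5064
Node 0 (S = 105): V_0 = 1/1.03·[0.4308·58.0281 + 0.5692·9.5064] = 29.5223

$29.52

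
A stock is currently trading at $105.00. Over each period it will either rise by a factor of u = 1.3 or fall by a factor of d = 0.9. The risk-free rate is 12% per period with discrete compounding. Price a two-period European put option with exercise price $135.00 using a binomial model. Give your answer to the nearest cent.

Risk-neutral probability p = (1 + 0.12 − 0.9)/(1.3 − 0.9) = 0.2200/0.4000 = 0.5500
Terminal stock prices: S_uu = 177.5, S_ud = 122.9, S_dd = 85.05
Terminal payoffs (K − S): max(-42.45, 0) = 0, max(12.15, 0) = 12.15, max(49.95, 0) = 49.95
Node u (S = 136.5): V_u = 1/1.12·[0.5500·0.0000 + 0.4500·12.1500] = 4.8817
Node d (S = 94.5): V_d = 1/1.12·[0.5500·12.1500 + 0.4500·49.9500] = 26.0357
Node 0 (S = 105): V_0 = 1/1.12·[0.5500·4.8817 + 0.4500·26.0357] = 12.8580

$12.86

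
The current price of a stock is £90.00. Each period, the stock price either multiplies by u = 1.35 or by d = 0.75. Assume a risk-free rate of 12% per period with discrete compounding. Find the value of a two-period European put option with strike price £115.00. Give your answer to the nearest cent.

Risk-neutral probability p = (1 + 0.12 − 0.75)/(1.35 − 0.75) = 0.3700/0.6000 = 0.6167
Terminal stock prices: S_uu = 164, S_ud = 91.13, S_dd = 50.62
Terminal payoffs (K − S): max(-49.03, 0) = 0, max(23.87, 0) = 23.87, max(64.38, 0) = 64.38
Node u (S = 121.5): V_u = 1/1.12·[0.6167·0.0000 + 0.3833·23.8750] = 8.1715
Node d (S = 67.5): V_d = 1/1.12·[0.6167·23.8750 + 0.3833·64.3750] = 35.1786
Node 0 (S = 90): V_0 = 1/1.12·[0.6167·8.1715 + 0.3833·35.1786] = 16.5395

£16.54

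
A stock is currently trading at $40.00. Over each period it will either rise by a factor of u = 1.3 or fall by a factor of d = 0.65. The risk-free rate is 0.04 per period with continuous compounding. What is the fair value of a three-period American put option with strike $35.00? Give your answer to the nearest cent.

$4.87

Risk-neutral probability p = (e^0.04 − 0.65)/(1.3 − 0.65) = 0.3908/0.6500 = 0.6012
Terminal stock prices: S_uuu = 87.88, S_uud = 43.94, S_udd = 21.97, S_ddd = 10.98
Terminal payoffs (K − S): max(-52.88, 0) = 0, max(-8.94, 0) = 0, max(13.03, 0) = 13.03, max(24.02, 0) = 24.02
Node uu (S = 67.6): continuation = e^(−0.04)·[0.6012·0.0000 + 0.3988·0.0000] = 0.0000; exercise value = 0.0000 ≤ continuation, so V_uu = 0.0000
Node ud (S = 33.8): continuation = e^(−0.04)·[0.6012·0.0000 + 0.3988·13.0300] = 4.9920; exercise value = 1.2000 ≤ continuation, so V_ud = 4.9920
Node dd (S = 16.9): continuation = e^(−0.04)·[0.6012·13.0300 + 0.3988·24.0150] = 16.7276; exercise value = 18.1000 > continuation, so V_dd = 18.1000 (exercise)
Node u (S = 52): continuation = e^(−0.04)·[0.6012·0.0000 + 0.3988·4.9920] = 1.9125; exercise value = 0.0000 ≤ continuation, so V_u = 1.9125
Node d (S = 26): continuation = e^(−0.04)·[0.6012·4.9920 + 0.3988·18.1000] = 9.8182; exercise value = 9.0000 ≤ continuation, so V_d = 9.8182
Node 0 (S = 40): continuation = e^(−0.04)·[0.6012·1.9125 + 0.3988·9.8182] = 4.8663; exercise value = 0.0000 ≤ continuation, so V_0 = 4.8663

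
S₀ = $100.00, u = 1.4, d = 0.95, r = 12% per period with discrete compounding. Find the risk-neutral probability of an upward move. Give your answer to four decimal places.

Risk-neutral probability p = (1 + 0.12 − 0.95)/(1.4 − 0.95) = 0.1700/0.4500 = 0.3778

p = 0.3778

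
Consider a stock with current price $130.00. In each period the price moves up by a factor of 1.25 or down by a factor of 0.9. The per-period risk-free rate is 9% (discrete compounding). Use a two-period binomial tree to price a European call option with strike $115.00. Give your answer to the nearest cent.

$34.91

Risk-neutral probability p = (1 + 0.09 − 0.9)/(1.25 − 0.9) = 0.1900/0.3500 = 0.5429
Terminal stock prices: S_uu = 203.1, S_ud = 146.2, S_dd = 105.3
Terminal payoffs (S − K): max(88.12, 0) = 88.12, max(31.25, 0) = 31.25, max(-9.7, 0) = 0
Node u (S = 162.5): V_u = 1/1.09·[0.5429·88.1250 + 0.4571·31.2500] = 56.9954
Node d (S = 117): V_d = 1/1.09·[0.5429·31.2500 + 0.4571·0.0000] = 15.5636
Node 0 (S = 130): V_0 = 1/1.09·[0.5429·56.9954 + 0.4571·15.5636] = 34.9130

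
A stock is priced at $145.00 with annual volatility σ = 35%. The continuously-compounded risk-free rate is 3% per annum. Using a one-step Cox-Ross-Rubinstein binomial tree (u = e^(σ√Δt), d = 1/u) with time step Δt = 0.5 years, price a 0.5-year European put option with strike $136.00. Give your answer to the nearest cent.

CRR parameters: u = e^(σ√Δt) = e^(0.35·√0.5) = 1.2808, d = 1/u = 0.7808
Per-period rate: rΔt = 0.03·0.5 = 0.015, so R = e^0.015 = 1.0151
Risk-neutral probability p = (e^0.015 − 0.7808)/(1.2808 − 0.7808) = 0.2344/0.5000 = 0.4687
Terminal stock prices: S_u = 185.7, S_d = 113.2
Terminal payoffs (K − S): max(-49.72, 0) = 0, max(22.79, 0) = 22.79
Node 0 (S = 145): V_0 = e^(−0.015)·[0.4687·0.0000 + 0.5313·22.7898] = 11.9287

$11.93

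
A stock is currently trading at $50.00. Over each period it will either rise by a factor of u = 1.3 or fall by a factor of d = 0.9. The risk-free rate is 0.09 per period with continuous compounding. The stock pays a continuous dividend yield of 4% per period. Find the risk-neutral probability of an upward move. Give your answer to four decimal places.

Per-period risk-free factor R = e^0.09 = 1.0942; dividend-adjusted growth = e^(0.09−0.04) = 1.0513.
Risk-neutral probability p = (1.0513 − 0.9)/(1.3 − 0.9) = 0.1513/0.4000 = 0.3782

p = 0.3782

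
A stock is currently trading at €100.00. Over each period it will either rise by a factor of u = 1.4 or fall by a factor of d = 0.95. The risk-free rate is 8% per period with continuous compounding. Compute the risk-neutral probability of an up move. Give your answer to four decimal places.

p = 0.2962

Risk-neutral probability p = (e^0.08 − 0.95)/(1.4 − 0.95) = 0.1333/0.4500 = 0.2962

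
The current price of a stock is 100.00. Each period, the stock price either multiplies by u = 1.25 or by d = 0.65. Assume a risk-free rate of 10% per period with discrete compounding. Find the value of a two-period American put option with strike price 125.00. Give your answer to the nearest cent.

Risk-neutral probability p = (1 + 0.1 − 0.65)/(1.25 − 0.65) = 0.4500/0.6000 = 0.7500
Terminal stock prices: S_uu = 156.2, S_ud = 81.25, S_dd = 42.25
Terminal payoffs (K − S): max(-31.25, 0) = 0, max(43.75, 0) = 43.75, max(82.75, 0) = 82.75
Node u (S = 125): continuation = 1/1.1·[0.7500·0.0000 + 0.2500·43.7500] = 9.9432; exercise value = 0.0000 ≤ continuation, so V_u = 9.9432
Node d (S = 65): continuation = 1/1.1·[0.7500·43.7500 + 0.2500·82.7500] = 48.6364; exercise value = 60.0000 > continuation, so V_d = 60.0000 (exercise)
Node 0 (S = 100): continuation = 1/1.1·[0.7500·9.9432 + 0.2500·60.0000] = 20.4158; exercise value = 25.0000 > continuation, so V_0 = 25.0000 (exercise)

25.00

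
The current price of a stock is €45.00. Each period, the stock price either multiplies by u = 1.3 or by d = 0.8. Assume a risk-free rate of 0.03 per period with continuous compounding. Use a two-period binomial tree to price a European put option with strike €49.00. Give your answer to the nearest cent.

Risk-neutral probability p = (e^0.03 − 0.8)/(1.3 − 0.8) = 0.2305/0.5000 = 0.4609
Terminal stock prices: S_uu = 76.05, S_ud = 46.8, S_dd = 28.8
Terminal payoffs (K − S): max(-27.05, 0) = 0, max(2.2, 0) = 2.2, max(20.2, 0) = 20.2
Node u (S = 58.5): V_u = e^(−0.03)·[0.4609·0.0000 + 0.5391·2.2000] = 1.1509
Node d (S = 36): V_d = e^(−0.03)·[0.4609·2.2000 + 0.5391·20.2000] = 11.5518
Node 0 (S = 45): V_0 = e^(−0.03)·[0.4609·1.1509 + 0.5391·11.5518] = 6.5582

€6.56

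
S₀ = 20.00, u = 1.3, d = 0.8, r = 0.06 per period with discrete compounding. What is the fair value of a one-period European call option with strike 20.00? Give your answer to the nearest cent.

2.94

Risk-neutral probability p = (1 + 0.06 − 0.8)/(1.3 − 0.8) = 0.2600/0.5000 = 0.5200
Terminal stock prices: S_u = 26, S_d = 16
Terminal payoffs (S − K): max(6, 0) = 6, max(-4, 0) = 0
Node 0 (S = 20): V_0 = 1/1.06·[0.5200·6.0000 + 0.4800·0.0000] = 2.9434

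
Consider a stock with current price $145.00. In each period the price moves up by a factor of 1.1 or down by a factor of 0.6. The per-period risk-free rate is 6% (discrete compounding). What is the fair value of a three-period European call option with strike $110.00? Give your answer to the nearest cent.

Risk-neutral probability p = (1 + 0.06 − 0.6)/(1.1 − 0.6) = 0.4600/0.5000 = 0.9200
Terminal stock prices: S_uuu = 193, S_uud = 105.3, S_udd = 57.42, S_ddd = 31.32
Terminal payoffs (S − K): max(83, 0) = 83, max(-4.73, 0) = 0, max(-52.58, 0) = 0, max(-78.68, 0) = 0
Node uu (S = 175.5): V_uu = 1/1.06·[0.9200·82.9950 + 0.0800·0.0000] = 72.0334
Node ud (S = 95.7): V_ud = 1/1.06·[0.9200·0.0000 + 0.0800·0.0000] = 0.0000
Node dd (S = 52.2): V_dd = 1/1.06·[0.9200·0.0000 + 0.0800·0.0000] = 0.0000
Node u (S = 159.5): V_u = 1/1.06·[0.9200·72.0334 + 0.0800·0.0000] = 62.5196
Node d (S = 87): V_d = 1/1.06·[0.9200·0.0000 + 0.0800·0.0000] = 0.0000
Node 0 (S = 145): V_0 = 1/1.06·[0.9200·62.5196 + 0.0800·0.0000] = 54.2623

$54.26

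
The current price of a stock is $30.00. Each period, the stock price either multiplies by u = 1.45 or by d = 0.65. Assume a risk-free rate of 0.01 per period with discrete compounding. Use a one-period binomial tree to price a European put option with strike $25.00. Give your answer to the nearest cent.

$3.00

Risk-neutral probability p = (1 + 0.01 − 0.65)/(1.45 − 0.65) = 0.3600/0.8000 = 0.4500
Terminal stock prices: S_u = 43.5, S_d = 19.5
Terminal payoffs (K − S): max(-18.5, 0) = 0, max(5.5, 0) = 5.5
Node 0 (S = 30): V_0 = 1/1.01·[0.4500·0.0000 + 0.5500·5.5000] = 2.9950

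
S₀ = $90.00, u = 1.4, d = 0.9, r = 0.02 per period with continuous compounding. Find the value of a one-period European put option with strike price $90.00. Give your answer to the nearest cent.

Risk-neutral probability p = (e^0.02 − 0.9)/(1.4 − 0.9) = 0.1202/0.5000 = 0.2404
Terminal stock prices: S_u = 126, S_d = 81
Terminal payoffs (K − S): max(-36, 0) = 0, max(9, 0) = 9
Node 0 (S = 90): V_0 = e^(−0.02)·[0.2404·0.0000 + 0.7596·9.0000] = 6.7010

$6.70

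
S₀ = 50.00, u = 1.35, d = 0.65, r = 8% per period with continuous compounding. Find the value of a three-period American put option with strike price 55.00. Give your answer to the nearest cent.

10.15

Risk-neutral probability p = (e^0.08 − 0.65)/(1.35 − 0.65) = 0.4333/0.7000 = 0.6190
Terminal stock prices: S_uuu = 123, S_uud = 59.23, S_udd = 28.52, S_ddd = 13.73
Terminal payoffs (K − S): max(-68.02, 0) = 0, max(-4.231, 0) = 0, max(26.48, 0) = 26.48, max(41.27, 0) = 41.27
Node uu (S = 91.13): continuation = e^(−0.08)·[0.6190·0.0000 + 0.3810·0.0000] = 0.0000; exercise value = 0.0000 ≤ continuation, so V_uu = 0.0000
Node ud (S = 43.88): continuation = e^(−0.08)·[0.6190·0.0000 + 0.3810·26.4812] = 9.3141; exercise value = 11.1250 > continuation, so V_ud = 11.1250 (exercise)
Node dd (S = 21.13): continuation = e^(−0.08)·[0.6190·26.4812 + 0.3810·41.2687] = 29.6464; exercise value = 33.8750 > continuation, so V_dd = 33.8750 (exercise)
Node u (S = 67.5): continuation = e^(−0.08)·[0.6190·0.0000 + 0.3810·11.1250] = 3.9129; exercise value = 0.0000 ≤ continuation, so V_u = 3.9129
Node d (S = 32.5): continuation = e^(−0.08)·[0.6190·11.1250 + 0.3810·33.8750] = 18.2714; exercise value = 22.5000 > continuation, so V_d = 22.5000 (exercise)
Node 0 (S = 50): continuation = e^(−0.08)·[0.6190·3.9129 + 0.3810·22.5000] = 10.1496; exercise value = 5.0000 ≤ continuation, so V_0 = 10.1496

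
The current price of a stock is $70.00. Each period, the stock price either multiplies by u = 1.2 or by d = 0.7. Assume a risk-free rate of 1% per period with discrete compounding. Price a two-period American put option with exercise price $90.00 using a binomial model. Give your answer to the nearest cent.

Risk-neutral probability p = (1 + 0.01 − 0.7)/(1.2 − 0.7) = 0.3100/0.5000 = 0.6200
Terminal stock prices: S_uu = 100.8, S_ud = 58.8, S_dd = 34.3
Terminal payoffs (K − S): max(-10.8, 0) = 0, max(31.2, 0) = 31.2, max(55.7, 0) = 55.7
Node u (S = 84): continuation = 1/1.01·[0.6200·0.0000 + 0.3800·31.2000] = 11.7386; exercise value = 6.0000 ≤ continuation, so V_u = 11.7386
Node d (S = 49): continuation = 1/1.01·[0.6200·31.2000 + 0.3800·55.7000] = 40.1089; exercise value = 41.0000 > continuation, so V_d = 41.0000 (exercise)
Node 0 (S = 70): continuation = 1/1.01·[0.6200·11.7386 + 0.3800·41.0000] = 22.6316; exercise value = 20.0000 ≤ continuation, so V_0 = 22.6316

$22.63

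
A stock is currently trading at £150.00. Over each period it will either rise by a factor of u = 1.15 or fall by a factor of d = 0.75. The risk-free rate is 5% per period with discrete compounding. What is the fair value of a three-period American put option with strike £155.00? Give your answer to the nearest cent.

Risk-neutral probability p = (1 + 0.05 − 0.75)/(1.15 − 0.75) = 0.3000/0.4000 = 0.7500
Terminal stock prices: S_uuu = 228.1, S_uud = 148.8, S_udd = 97.03, S_ddd = 63.28
Terminal payoffs (K − S): max(-73.13, 0) = 0, max(6.219, 0) = 6.219, max(57.97, 0) = 57.97, max(91.72, 0) = 91.72
Node uu (S = 198.4): continuation = 1/1.05·[0.7500·0.0000 + 0.2500·6.2188] = 1.4807; exercise value = 0.0000 ≤ continuation, so V_uu = 1.4807
Node ud (S = 129.4): continuation = 1/1.05·[0.7500·6.2188 + 0.2500·57.9688] = 18.2440; exercise value = 25.6250 > continuation, so V_ud = 25.6250 (exercise)
Node dd (S = 84.38): continuation = 1/1.05·[0.7500·57.9688 + 0.2500·91.7188] = 63.2440; exercise value = 70.6250 > continuation, so V_dd = 70.6250 (exercise)
Node u (S = 172.5): continuation = 1/1.05·[0.7500·1.4807 + 0.2500·25.6250] = 7.1588; exercise value = 0.0000 ≤ continuation, so V_u = 7.1588
Node d (S = 112.5): continuation = 1/1.05·[0.7500·25.6250 + 0.2500·70.6250] = 35.1190; exercise value = 42.5000 > continuation, so V_d = 42.5000 (exercise)
Node 0 (S = 150): continuation = 1/1.05·[0.7500·7.1588 + 0.2500·42.5000] = 15.2325; exercise value = 5.0000 ≤ continuation, so V_0 = 15.2325

£15.23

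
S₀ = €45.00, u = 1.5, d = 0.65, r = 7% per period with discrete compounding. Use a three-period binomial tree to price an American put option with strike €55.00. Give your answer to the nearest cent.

€14.91

Risk-neutral probability p = (1 + 0.07 − 0.65)/(1.5 − 0.65) = 0.4200/0.8500 = 0.4941
Terminal stock prices: S_uuu = 151.9, S_uud = 65.81, S_udd = 28.52, S_ddd = 12.36
Terminal payoffs (K − S): max(-96.88, 0) = 0, max(-10.81, 0) = 0, max(26.48, 0) = 26.48, max(42.64, 0) = 42.64
Node uu (S = 101.2): continuation = 1/1.07·[0.4941·0.0000 + 0.5059·0.0000] = 0.0000; exercise value = 0.0000 ≤ continuation, so V_uu = 0.0000
Node ud (S = 43.88): continuation = 1/1.07·[0.4941·0.0000 + 0.5059·26.4812] = 12.5200; exercise value = 11.1250 ≤ continuation, so V_ud = 12.5200
Node dd (S = 19.01): continuation = 1/1.07·[0.4941·26.4812 + 0.5059·42.6419] = 32.3894; exercise value = 35.9875 > continuation, so V_dd = 35.9875 (exercise)
Node u (S = 67.5): continuation = 1/1.07·[0.4941·0.0000 + 0.5059·12.5200] = 5.9193; exercise value = 0.0000 ≤ continuation, so V_u = 5.9193
Node d (S = 29.25): continuation = 1/1.07·[0.4941·12.5200 + 0.5059·35.9875] = 22.7961; exercise value = 25.7500 > continuation, so V_d = 25.7500 (exercise)
Node 0 (S = 45): continuation = 1/1.07·[0.4941·5.9193 + 0.5059·25.7500] = 14.9078; exercise value = 10.0000 ≤ continuation, so V_0 = 14.9078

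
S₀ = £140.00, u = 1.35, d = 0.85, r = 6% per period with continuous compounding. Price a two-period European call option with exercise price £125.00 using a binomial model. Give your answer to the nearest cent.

Risk-neutral probability p = (e^0.06 − 0.85)/(1.35 − 0.85) = 0.2118/0.5000 = 0.4237
Terminal stock prices: S_uu = 255.2, S_ud = 160.7, S_dd = 101.1
Terminal payoffs (S − K): max(130.2, 0) = 130.2, max(35.65, 0) = 35.65, max(-23.85, 0) = 0
Node u (S = 189): V_u = e^(−0.06)·[0.4237·130.1500 + 0.5763·35.6500] = 71.2794
Node d (S = 119): V_d = e^(−0.06)·[0.4237·35.6500 + 0.5763·0.0000] = 14.2244
Node 0 (S = 140): V_0 = e^(−0.06)·[0.4237·71.2794 + 0.5763·14.2244] = 36.1610

£36.16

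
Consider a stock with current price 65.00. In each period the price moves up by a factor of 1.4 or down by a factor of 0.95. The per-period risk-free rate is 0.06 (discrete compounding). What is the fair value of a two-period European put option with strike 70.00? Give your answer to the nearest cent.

5.76

Risk-neutral probability p = (1 + 0.06 − 0.95)/(1.4 − 0.95) = 0.1100/0.4500 = 0.2444
Terminal stock prices: S_uu = 127.4, S_ud = 86.45, S_dd = 58.66
Terminal payoffs (K − S): max(-57.4, 0) = 0, max(-16.45, 0) = 0, max(11.34, 0) = 11.34
Node u (S = 91): V_u = 1/1.06·[0.2444·0.0000 + 0.7556·0.0000] = 0.0000
Node d (S = 61.75): V_d = 1/1.06·[0.2444·0.0000 + 0.7556·11.3375] = 8.0812
Node 0 (S = 65): V_0 = 1/1.06·[0.2444·0.0000 + 0.7556·8.0812] = 5.7602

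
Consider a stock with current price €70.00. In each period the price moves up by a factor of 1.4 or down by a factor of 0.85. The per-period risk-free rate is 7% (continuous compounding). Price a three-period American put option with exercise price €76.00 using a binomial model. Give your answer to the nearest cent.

Risk-neutral probability p = (e^0.07 − 0.85)/(1.4 − 0.85) = 0.2225/0.5500 = 0.4046
Terminal stock prices: S_uuu = 192.1, S_uud = 116.6, S_udd = 70.8, S_ddd = 42.99
Terminal payoffs (K − S): max(-116.1, 0) = 0, max(-40.62, 0) = 0, max(5.195, 0) = 5.195, max(33.01, 0) = 33.01
Node uu (S = 137.2): continuation = e^(−0.07)·[0.4046·0.0000 + 0.5954·0.0000] = 0.0000; exercise value = 0.0000 ≤ continuation, so V_uu = 0.0000
Node ud (S = 83.3): continuation = e^(−0.07)·[0.4046·0.0000 + 0.5954·5.1950] = 2.8842; exercise value = 0.0000 ≤ continuation, so V_ud = 2.8842
Node dd (S = 50.57): continuation = e^(−0.07)·[0.4046·5.1950 + 0.5954·33.0113] = 20.2869; exercise value = 25.4250 > continuation, so V_dd = 25.4250 (exercise)
Node u (S = 98): continuation = e^(−0.07)·[0.4046·0.0000 + 0.5954·2.8842] = 1.6013; exercise value = 0.0000 ≤ continuation, so V_u = 1.6013
Node d (S = 59.5): continuation = e^(−0.07)·[0.4046·2.8842 + 0.5954·25.4250] = 15.2035; exercise value = 16.5000 > continuation, so V_d = 16.5000 (exercise)
Node 0 (S = 70): continuation = e^(−0.07)·[0.4046·1.6013 + 0.5954·16.5000] = 9.7645; exercise value = 6.0000 ≤ continuation, so V_0 = 9.7645

€9.76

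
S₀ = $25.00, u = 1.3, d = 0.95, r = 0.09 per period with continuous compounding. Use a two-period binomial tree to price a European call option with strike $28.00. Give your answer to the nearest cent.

Risk-neutral probability p = (e^0.09 − 0.95)/(1.3 − 0.95) = 0.1442/0.3500 = 0.4119
Terminal stock prices: S_uu = 42.25, S_ud = 30.88, S_dd = 22.56
Terminal payoffs (S − K): max(14.25, 0) = 14.25, max(2.875, 0) = 2.875, max(-5.438, 0) = 0
Node u (S = 32.5): V_u = e^(−0.09)·[0.4119·14.2500 + 0.5881·2.8750] = 6.9099
Node d (S = 23.75): V_d = e^(−0.09)·[0.4119·2.8750 + 0.5881·0.0000] = 1.0824
Node 0 (S = 25): V_0 = e^(−0.09)·[0.4119·6.9099 + 0.5881·1.0824] = 3.1831

$3.18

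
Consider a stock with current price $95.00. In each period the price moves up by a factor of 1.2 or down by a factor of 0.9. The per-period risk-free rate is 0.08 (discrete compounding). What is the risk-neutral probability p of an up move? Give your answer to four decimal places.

Risk-neutral probability p = (1 + 0.08 − 0.9)/(1.2 − 0.9) = 0.1800/0.3000 = 0.6000

p = 0.6000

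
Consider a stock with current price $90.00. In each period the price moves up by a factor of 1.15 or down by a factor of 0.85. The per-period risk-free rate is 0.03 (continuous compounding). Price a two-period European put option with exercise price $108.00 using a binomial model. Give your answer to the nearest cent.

Risk-neutral probability p = (e^0.03 − 0.85)/(1.15 − 0.85) = 0.1805/0.3000 = 0.6015
Terminal stock prices: S_uu = 119, S_ud = 87.97, S_dd = 65.02
Terminal payoffs (K − S): max(-11.02, 0) = 0, max(20.03, 0) = 20.03, max(42.98, 0) = 42.98
Node u (S = 103.5): V_u = e^(−0.03)·[0.6015·0.0000 + 0.3985·20.0250] = 7.7438
Node d (S = 76.5): V_d = e^(−0.03)·[0.6015·20.0250 + 0.3985·42.9750] = 28.3081
Node 0 (S = 90): V_0 = e^(−0.03)·[0.6015·7.7438 + 0.3985·28.3081] = 15.4673

$15.47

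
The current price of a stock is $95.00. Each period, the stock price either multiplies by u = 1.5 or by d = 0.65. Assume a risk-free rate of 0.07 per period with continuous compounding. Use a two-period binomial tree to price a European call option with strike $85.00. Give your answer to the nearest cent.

$30.97

Risk-neutral probability p = (e^0.07 − 0.65)/(1.5 − 0.65) = 0.4225/0.8500 = 0.4971
Terminal stock prices: S_uu = 213.8, S_ud = 92.62, S_dd = 40.14
Terminal payoffs (S − K): max(128.8, 0) = 128.8, max(7.625, 0) = 7.625, max(-44.86, 0) = 0
Node u (S = 142.5): V_u = e^(−0.07)·[0.4971·128.7500 + 0.5029·7.6250] = 63.2465
Node d (S = 61.75): V_d = e^(−0.07)·[0.4971·7.6250 + 0.5029·0.0000] = 3.5339
Node 0 (S = 95): V_0 = e^(−0.07)·[0.4971·63.2465 + 0.5029·3.5339] = 30.9696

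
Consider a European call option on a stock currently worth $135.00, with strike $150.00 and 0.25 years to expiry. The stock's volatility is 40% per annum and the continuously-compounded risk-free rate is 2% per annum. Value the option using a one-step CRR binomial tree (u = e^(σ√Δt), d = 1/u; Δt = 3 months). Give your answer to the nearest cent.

CRR parameters: u = e^(σ√Δt) = e^(0.4·√0.25) = 1.2214, d = 1/u = 0.8187
Per-period rate: rΔt = 0.02·0.25 = 0.005, so R = e^0.005 = 1.0050
Risk-neutral probability p = (e^0.005 − 0.8187)/(1.2214 − 0.8187) = 0.1863/0.4027 = 0.4626
Terminal stock prices: S_u = 164.9, S_d = 110.5
Terminal payoffs (S − K): max(14.89, 0) = 14.89, max(-39.47, 0) = 0
Node 0 (S = 135): V_0 = e^(−0.005)·[0.4626·14.8894 + 0.5374·0.0000] = 6.8537

$6.85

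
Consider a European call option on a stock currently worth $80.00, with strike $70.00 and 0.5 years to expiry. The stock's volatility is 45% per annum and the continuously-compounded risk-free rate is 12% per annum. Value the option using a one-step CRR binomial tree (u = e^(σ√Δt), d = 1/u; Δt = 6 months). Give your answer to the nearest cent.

CRR parameters: u = e^(σ√Δt) = e^(0.45·√0.5) = 1.3746, d = 1/u = 0.7275
Per-period rate: rΔt = 0.12·0.5 = 0.06, so R = e^0.06 = 1.0618
Risk-neutral probability p = (e^0.06 − 0.7275)/(1.3746 − 0.7275) = 0.3344/0.6472 = 0.5167
Terminal stock prices: S_u = 110, S_d = 58.2
Terminal payoffs (S − K): max(39.97, 0) = 39.97, max(-11.8, 0) = 0
Node 0 (S = 80): V_0 = e^(−0.06)·[0.5167·39.9719 + 0.4833·0.0000] = 19.4492

$19.45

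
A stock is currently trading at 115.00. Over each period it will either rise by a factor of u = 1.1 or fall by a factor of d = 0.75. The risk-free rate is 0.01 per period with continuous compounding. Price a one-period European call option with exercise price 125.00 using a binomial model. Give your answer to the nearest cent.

Risk-neutral probability p = (e^0.01 − 0.75)/(1.1 − 0.75) = 0.2601/0.3500 = 0.7430
Terminal stock prices: S_u = 126.5, S_d = 86.25
Terminal payoffs (S − K): max(1.5, 0) = 1.5, max(-38.75, 0) = 0
Node 0 (S = 115): V_0 = e^(−0.01)·[0.7430·1.5000 + 0.2570·0.0000] = 1.1034

1.10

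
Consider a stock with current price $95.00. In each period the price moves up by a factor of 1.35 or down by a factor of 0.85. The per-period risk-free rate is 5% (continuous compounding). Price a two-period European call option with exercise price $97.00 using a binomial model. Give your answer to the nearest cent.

Risk-neutral probability p = (e^0.05 − 0.85)/(1.35 − 0.85) = 0.2013/0.5000 = 0.4025
Terminal stock prices: S_uu = 173.1, S_ud = 109, S_dd = 68.64
Terminal payoffs (S − K): max(76.14, 0) = 76.14, max(12.01, 0) = 12.01, max(-28.36, 0) = 0
Node u (S = 128.2): V_u = e^(−0.05)·[0.4025·76.1375 + 0.5975·12.0125] = 35.9807
Node d (S = 80.75): V_d = e^(−0.05)·[0.4025·12.0125 + 0.5975·0.0000] = 4.5997
Node 0 (S = 95): V_0 = e^(−0.05)·[0.4025·35.9807 + 0.5975·4.5997] = 16.3915

$16.39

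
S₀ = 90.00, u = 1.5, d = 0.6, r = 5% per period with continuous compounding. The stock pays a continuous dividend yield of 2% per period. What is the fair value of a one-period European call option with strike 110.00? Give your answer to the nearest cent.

11.37

Per-period risk-free factor R = e^0.05 = 1.0513; dividend-adjusted growth = e^(0.05−0.02) = 1.0305.
Risk-neutral probability p = (1.0305 − 0.6)/(1.5 − 0.6) = 0.4305/0.9000 = 0.4783
Terminal stock prices: S_u = 135, S_d = 54
Terminal payoffs (S − K): max(25, 0) = 25, max(-56, 0) = 0
Node 0 (S = 90): V_0 = e^(−0.05)·[0.4783·25.0000 + 0.5217·0.0000] = 11.3739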